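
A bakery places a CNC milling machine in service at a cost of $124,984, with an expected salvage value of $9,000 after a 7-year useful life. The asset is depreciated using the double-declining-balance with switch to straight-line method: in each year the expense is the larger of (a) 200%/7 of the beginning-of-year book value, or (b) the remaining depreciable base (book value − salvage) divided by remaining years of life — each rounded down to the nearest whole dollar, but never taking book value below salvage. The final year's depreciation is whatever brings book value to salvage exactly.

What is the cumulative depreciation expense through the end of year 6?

$108,864

Depreciable base = $124,984 − $9,000 = $115,984.
Year 1: DB = ⌊$124,984 × 200%/7⌋ = $35,709; SL = ⌊$115,984/7⌋ = $16,569 → take DB $35,709. Book value $89,275.
Year 2: DB = ⌊$89,275 × 200%/7⌋ = $25,507; SL = ⌊$80,275/6⌋ = $13,379 → take DB $25,507. Book value $63,768.
Year 3: DB = ⌊$63,768 × 200%/7⌋ = $18,219; SL = ⌊$54,768/5⌋ = $10,953 → take DB $18,219. Book value $45,549.
Year 4: DB = ⌊$45,549 × 200%/7⌋ = $13,014; SL = ⌊$36,549/4⌋ = $9,137 → take DB $13,014. Book value $32,535.
Year 5: DB = ⌊$32,535 × 200%/7⌋ = $9,295; SL = ⌊$23,535/3⌋ = $7,845 → take DB $9,295. Book value $23,240.
Year 6: DB = ⌊$23,240 × 200%/7⌋ = $6,640; SL = ⌊$14,240/2⌋ = $7,120 → take SL $7,120. Book value $16,120.
Accumulated through year 6 = $124,984 − $16,120 = $108,864.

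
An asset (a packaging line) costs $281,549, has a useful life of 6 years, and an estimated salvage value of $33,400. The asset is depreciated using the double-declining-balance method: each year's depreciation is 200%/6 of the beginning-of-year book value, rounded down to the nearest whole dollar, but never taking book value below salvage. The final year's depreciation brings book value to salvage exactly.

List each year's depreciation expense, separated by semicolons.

$93,849; $62,566; $41,711; $27,807; $18,538; $3,678

Depreciable base = $281,549 − $33,400 = $248,149.
Year 1: ⌊$281,549 × 200%/6⌋ = $93,849. Book value $187,700.
Year 2: ⌊$187,700 × 200%/6⌋ = $62,566. Book value $125,134.
Year 3: ⌊$125,134 × 200%/6⌋ = $41,711. Book value $83,423.
Year 4: ⌊$83,423 × 200%/6⌋ = $27,807. Book value $55,616.
Year 5: ⌊$55,616 × 200%/6⌋ = $18,538. Book value $37,078.
Year 6 (final): $37,078 − $33,400 = $3,678. Book value $33,400.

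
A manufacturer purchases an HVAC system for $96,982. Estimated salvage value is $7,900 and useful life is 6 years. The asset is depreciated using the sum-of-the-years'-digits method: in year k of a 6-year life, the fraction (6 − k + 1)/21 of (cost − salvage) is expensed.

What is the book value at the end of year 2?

$50,320

Depreciable base = $96,982 − $7,900 = $89,082.
Sum of the years' digits = 6+5+4+3+2+1 = 21.
Year 1: $89,082 × 6/21 = $25,452. Book value $71,530.
Year 2: $89,082 × 5/21 = $21,210. Book value $50,320.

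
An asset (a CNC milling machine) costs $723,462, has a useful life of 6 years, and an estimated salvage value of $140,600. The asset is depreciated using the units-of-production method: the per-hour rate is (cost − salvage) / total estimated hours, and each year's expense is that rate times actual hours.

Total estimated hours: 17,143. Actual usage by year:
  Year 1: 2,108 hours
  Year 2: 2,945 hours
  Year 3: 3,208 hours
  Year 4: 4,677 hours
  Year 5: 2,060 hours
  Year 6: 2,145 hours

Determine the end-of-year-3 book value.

Depreciable base = $723,462 − $140,600 = $582,862.
Rate = $582,862 / 17,143 hours = $34 per hour.
Year 1: 2,108 × $34 = $71,672. Book value $651,790.
Year 2: 2,945 × $34 = $100,130. Book value $551,660.
Year 3: 3,208 × $34 = $109,072. Book value $442,588.

$442,588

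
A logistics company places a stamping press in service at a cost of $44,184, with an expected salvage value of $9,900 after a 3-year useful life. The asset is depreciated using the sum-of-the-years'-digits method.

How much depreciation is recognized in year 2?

$11,428

Depreciable base = $44,184 − $9,900 = $34,284.
Sum of the years' digits = 3+2+1 = 6.
Year 1: $34,284 × 3/6 = $17,142. Book value $27,042.
Year 2: $34,284 × 2/6 = $11,428. Book value $15,614.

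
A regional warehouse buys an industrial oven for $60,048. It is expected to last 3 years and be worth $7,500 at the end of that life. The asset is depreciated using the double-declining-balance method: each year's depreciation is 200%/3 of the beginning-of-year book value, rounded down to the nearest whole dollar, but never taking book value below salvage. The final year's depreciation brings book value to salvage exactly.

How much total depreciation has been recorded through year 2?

$52,548

Depreciable base = $60,048 − $7,500 = $52,548.
Year 1: ⌊$60,048 × 200%/3⌋ = $40,032. Book value $20,016.
Year 2: ⌊$20,016 × 200%/3⌋ = $13,344, capped at $12,516. Book value $7,500.
Accumulated through year 2 = $60,048 − $7,500 = $52,548.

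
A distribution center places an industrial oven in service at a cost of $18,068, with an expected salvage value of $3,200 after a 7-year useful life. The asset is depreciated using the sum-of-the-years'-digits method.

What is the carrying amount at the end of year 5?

Depreciable base = $18,068 − $3,200 = $14,868.
Sum of the years' digits = 7+6+5+4+3+2+1 = 28.
Year 1: $14,868 × 7/28 = $3,717. Book value $14,351.
Year 2: $14,868 × 6/28 = $3,186. Book value $11,165.
Year 3: $14,868 × 5/28 = $2,655. Book value $8,510.
Year 4: $14,868 × 4/28 = $2,124. Book value $6,386.
Year 5: $14,868 × 3/28 = $1,593. Book value $4,793.

$4,793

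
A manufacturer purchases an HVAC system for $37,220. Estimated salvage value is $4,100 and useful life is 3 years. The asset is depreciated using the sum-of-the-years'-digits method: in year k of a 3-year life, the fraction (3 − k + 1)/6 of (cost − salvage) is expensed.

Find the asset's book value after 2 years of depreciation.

$9,620

Depreciable base = $37,220 − $4,100 = $33,120.
Sum of the years' digits = 3+2+1 = 6.
Year 1: $33,120 × 3/6 = $16,560. Book value $20,660.
Year 2: $33,120 × 2/6 = $11,040. Book value $9,620.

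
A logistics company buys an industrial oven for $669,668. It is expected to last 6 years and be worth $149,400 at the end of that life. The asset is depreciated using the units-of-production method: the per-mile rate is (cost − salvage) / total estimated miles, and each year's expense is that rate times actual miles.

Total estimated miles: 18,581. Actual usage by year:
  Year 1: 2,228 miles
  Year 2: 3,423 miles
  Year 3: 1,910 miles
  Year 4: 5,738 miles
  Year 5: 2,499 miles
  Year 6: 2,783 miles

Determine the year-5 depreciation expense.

$69,972

Depreciable base = $669,668 − $149,400 = $520,268.
Rate = $520,268 / 18,581 miles = $28 per mile.
Year 1: 2,228 × $28 = $62,384. Book value $607,284.
Year 2: 3,423 × $28 = $95,844. Book value $511,440.
Year 3: 1,910 × $28 = $53,480. Book value $457,960.
Year 4: 5,738 × $28 = $160,664. Book value $297,296.
Year 5: 2,499 × $28 = $69,972. Book value $227,324.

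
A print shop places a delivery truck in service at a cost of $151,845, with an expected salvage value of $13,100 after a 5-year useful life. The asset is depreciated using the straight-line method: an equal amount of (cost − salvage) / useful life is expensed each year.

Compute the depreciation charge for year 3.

Depreciable base = $151,845 − $13,100 = $138,745.
Annual expense = $138,745 / 5 = $27,749.

$27,749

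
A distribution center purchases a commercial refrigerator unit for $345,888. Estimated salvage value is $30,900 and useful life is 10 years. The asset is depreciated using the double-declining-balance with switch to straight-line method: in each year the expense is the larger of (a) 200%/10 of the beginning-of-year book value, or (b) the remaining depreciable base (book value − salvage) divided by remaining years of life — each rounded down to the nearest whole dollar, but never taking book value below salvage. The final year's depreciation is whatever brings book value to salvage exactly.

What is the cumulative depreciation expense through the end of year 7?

$273,348

Depreciable base = $345,888 − $30,900 = $314,988.
Year 1: DB = ⌊$345,888 × 200%/10⌋ = $69,177; SL = ⌊$314,988/10⌋ = $31,498 → take DB $69,177. Book value $276,711.
Year 2: DB = ⌊$276,711 × 200%/10⌋ = $55,342; SL = ⌊$245,811/9⌋ = $27,312 → take DB $55,342. Book value $221,369.
Year 3: DB = ⌊$221,369 × 200%/10⌋ = $44,273; SL = ⌊$190,469/8⌋ = $23,808 → take DB $44,273. Book value $177,096.
Year 4: DB = ⌊$177,096 × 200%/10⌋ = $35,419; SL = ⌊$146,196/7⌋ = $20,885 → take DB $35,419. Book value $141,677.
Year 5: DB = ⌊$141,677 × 200%/10⌋ = $28,335; SL = ⌊$110,777/6⌋ = $18,462 → take DB $28,335. Book value $113,342.
Year 6: DB = ⌊$113,342 × 200%/10⌋ = $22,668; SL = ⌊$82,442/5⌋ = $16,488 → take DB $22,668. Book value $90,674.
Year 7: DB = ⌊$90,674 × 200%/10⌋ = $18,134; SL = ⌊$59,774/4⌋ = $14,943 → take DB $18,134. Book value $72,540.
Accumulated through year 7 = $345,888 − $72,540 = $273,348.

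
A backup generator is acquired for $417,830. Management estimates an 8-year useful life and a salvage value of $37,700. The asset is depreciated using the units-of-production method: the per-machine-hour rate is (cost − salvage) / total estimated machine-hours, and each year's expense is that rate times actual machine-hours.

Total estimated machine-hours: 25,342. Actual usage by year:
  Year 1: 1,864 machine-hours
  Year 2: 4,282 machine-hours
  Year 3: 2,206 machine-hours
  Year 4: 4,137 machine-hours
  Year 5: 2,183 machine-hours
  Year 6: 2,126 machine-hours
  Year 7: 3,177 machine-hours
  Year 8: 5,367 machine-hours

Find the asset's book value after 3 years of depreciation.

$292,550

Depreciable base = $417,830 − $37,700 = $380,130.
Rate = $380,130 / 25,342 machine-hours = $15 per machine-hour.
Year 1: 1,864 × $15 = $27,960. Book value $389,870.
Year 2: 4,282 × $15 = $64,230. Book value $325,640.
Year 3: 2,206 × $15 = $33,090. Book value $292,550.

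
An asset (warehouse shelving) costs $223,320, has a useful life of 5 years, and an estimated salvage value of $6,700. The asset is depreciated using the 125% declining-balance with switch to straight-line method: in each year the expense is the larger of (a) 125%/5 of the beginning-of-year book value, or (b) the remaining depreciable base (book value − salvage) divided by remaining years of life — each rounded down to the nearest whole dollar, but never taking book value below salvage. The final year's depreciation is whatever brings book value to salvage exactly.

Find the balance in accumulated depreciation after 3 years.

Depreciable base = $223,320 − $6,700 = $216,620.
Year 1: DB = ⌊$223,320 × 125%/5⌋ = $55,830; SL = ⌊$216,620/5⌋ = $43,324 → take DB $55,830. Book value $167,490.
Year 2: DB = ⌊$167,490 × 125%/5⌋ = $41,872; SL = ⌊$160,790/4⌋ = $40,197 → take DB $41,872. Book value $125,618.
Year 3: DB = ⌊$125,618 × 125%/5⌋ = $31,404; SL = ⌊$118,918/3⌋ = $39,639 → take SL $39,639. Book value $85,979.
Accumulated through year 3 = $223,320 − $85,979 = $137,341.

$137,341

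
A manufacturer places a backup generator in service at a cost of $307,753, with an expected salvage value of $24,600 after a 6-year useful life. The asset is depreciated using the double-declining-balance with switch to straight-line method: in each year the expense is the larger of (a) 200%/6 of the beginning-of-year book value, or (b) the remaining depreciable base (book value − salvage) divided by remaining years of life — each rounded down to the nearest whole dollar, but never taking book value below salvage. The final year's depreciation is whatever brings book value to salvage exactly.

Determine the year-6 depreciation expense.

Depreciable base = $307,753 − $24,600 = $283,153.
Year 1: DB = ⌊$307,753 × 200%/6⌋ = $102,584; SL = ⌊$283,153/6⌋ = $47,192 → take DB $102,584. Book value $205,169.
Year 2: DB = ⌊$205,169 × 200%/6⌋ = $68,389; SL = ⌊$180,569/5⌋ = $36,113 → take DB $68,389. Book value $136,780.
Year 3: DB = ⌊$136,780 × 200%/6⌋ = $45,593; SL = ⌊$112,180/4⌋ = $28,045 → take DB $45,593. Book value $91,187.
Year 4: DB = ⌊$91,187 × 200%/6⌋ = $30,395; SL = ⌊$66,587/3⌋ = $22,195 → take DB $30,395. Book value $60,792.
Year 5: DB = ⌊$60,792 × 200%/6⌋ = $20,264; SL = ⌊$36,192/2⌋ = $18,096 → take DB $20,264. Book value $40,528.
Year 6 (final): $40,528 − $24,600 = $15,928. Book value $24,600.

$15,928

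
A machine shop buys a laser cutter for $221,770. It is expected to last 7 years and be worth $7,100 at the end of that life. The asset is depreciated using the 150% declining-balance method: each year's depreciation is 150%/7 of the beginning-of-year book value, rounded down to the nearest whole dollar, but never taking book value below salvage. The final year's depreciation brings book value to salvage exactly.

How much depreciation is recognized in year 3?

Depreciable base = $221,770 − $7,100 = $214,670.
Year 1: ⌊$221,770 × 150%/7⌋ = $47,522. Book value $174,248.
Year 2: ⌊$174,248 × 150%/7⌋ = $37,338. Book value $136,910.
Year 3: ⌊$136,910 × 150%/7⌋ = $29,337. Book value $107,573.

$29,337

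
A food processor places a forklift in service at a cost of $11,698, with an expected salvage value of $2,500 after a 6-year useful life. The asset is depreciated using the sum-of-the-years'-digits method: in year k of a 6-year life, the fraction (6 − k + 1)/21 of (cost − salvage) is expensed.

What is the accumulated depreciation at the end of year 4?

$7,884

Depreciable base = $11,698 − $2,500 = $9,198.
Sum of the years' digits = 6+5+4+3+2+1 = 21.
Year 1: $9,198 × 6/21 = $2,628. Book value $9,070.
Year 2: $9,198 × 5/21 = $2,190. Book value $6,880.
Year 3: $9,198 × 4/21 = $1,752. Book value $5,128.
Year 4: $9,198 × 3/21 = $1,314. Book value $3,814.
Accumulated through year 4 = $11,698 − $3,814 = $7,884.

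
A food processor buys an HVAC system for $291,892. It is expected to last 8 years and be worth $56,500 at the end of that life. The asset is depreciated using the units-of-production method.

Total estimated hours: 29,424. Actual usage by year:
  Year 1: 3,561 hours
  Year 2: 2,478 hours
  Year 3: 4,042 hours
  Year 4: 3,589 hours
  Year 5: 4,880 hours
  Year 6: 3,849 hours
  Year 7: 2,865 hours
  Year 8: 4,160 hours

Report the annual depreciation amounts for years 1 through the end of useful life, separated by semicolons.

$28,488; $19,824; $32,336; $28,712; $39,040; $30,792; $22,920; $33,280

Depreciable base = $291,892 − $56,500 = $235,392.
Rate = $235,392 / 29,424 hours = $8 per hour.
Year 1: 3,561 × $8 = $28,488. Book value $263,404.
Year 2: 2,478 × $8 = $19,824. Book value $243,580.
Year 3: 4,042 × $8 = $32,336. Book value $211,244.
Year 4: 3,589 × $8 = $28,712. Book value $182,532.
Year 5: 4,880 × $8 = $39,040. Book value $143,492.
Year 6: 3,849 × $8 = $30,792. Book value $112,700.
Year 7: 2,865 × $8 = $22,920. Book value $89,780.
Year 8: 4,160 × $8 = $33,280. Book value $56,500.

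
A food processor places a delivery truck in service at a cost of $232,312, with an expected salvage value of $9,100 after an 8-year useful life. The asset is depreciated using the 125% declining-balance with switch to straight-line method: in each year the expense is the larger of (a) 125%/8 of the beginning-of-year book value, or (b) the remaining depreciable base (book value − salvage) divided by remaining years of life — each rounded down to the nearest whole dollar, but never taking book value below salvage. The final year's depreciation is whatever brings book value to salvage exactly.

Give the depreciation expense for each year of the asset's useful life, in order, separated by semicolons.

$36,298; $30,627; $26,047; $26,048; $26,048; $26,048; $26,048; $26,048

Depreciable base = $232,312 − $9,100 = $223,212.
Year 1: DB = ⌊$232,312 × 125%/8⌋ = $36,298; SL = ⌊$223,212/8⌋ = $27,901 → take DB $36,298. Book value $196,014.
Year 2: DB = ⌊$196,014 × 125%/8⌋ = $30,627; SL = ⌊$186,914/7⌋ = $26,702 → take DB $30,627. Book value $165,387.
Year 3: DB = ⌊$165,387 × 125%/8⌋ = $25,841; SL = ⌊$156,287/6⌋ = $26,047 → take SL $26,047. Book value $139,340.
Year 4: DB = ⌊$139,340 × 125%/8⌋ = $21,771; SL = ⌊$130,240/5⌋ = $26,048 → take SL $26,048. Book value $113,292.
Year 5: DB = ⌊$113,292 × 125%/8⌋ = $17,701; SL = ⌊$104,192/4⌋ = $26,048 → take SL $26,048. Book value $87,244.
Year 6: DB = ⌊$87,244 × 125%/8⌋ = $13,631; SL = ⌊$78,144/3⌋ = $26,048 → take SL $26,048. Book value $61,196.
Year 7: DB = ⌊$61,196 × 125%/8⌋ = $9,561; SL = ⌊$52,096/2⌋ = $26,048 → take SL $26,048. Book value $35,148.
Year 8 (final): $35,148 − $9,100 = $26,048. Book value $9,100.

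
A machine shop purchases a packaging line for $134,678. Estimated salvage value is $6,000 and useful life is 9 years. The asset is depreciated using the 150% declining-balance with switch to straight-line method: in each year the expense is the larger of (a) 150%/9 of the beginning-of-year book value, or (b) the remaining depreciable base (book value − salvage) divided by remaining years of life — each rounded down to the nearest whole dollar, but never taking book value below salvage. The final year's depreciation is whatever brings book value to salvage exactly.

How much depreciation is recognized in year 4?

Depreciable base = $134,678 − $6,000 = $128,678.
Year 1: DB = ⌊$134,678 × 150%/9⌋ = $22,446; SL = ⌊$128,678/9⌋ = $14,297 → take DB $22,446. Book value $112,232.
Year 2: DB = ⌊$112,232 × 150%/9⌋ = $18,705; SL = ⌊$106,232/8⌋ = $13,279 → take DB $18,705. Book value $93,527.
Year 3: DB = ⌊$93,527 × 150%/9⌋ = $15,587; SL = ⌊$87,527/7⌋ = $12,503 → take DB $15,587. Book value $77,940.
Year 4: DB = ⌊$77,940 × 150%/9⌋ = $12,990; SL = ⌊$71,940/6⌋ = $11,990 → take DB $12,990. Book value $64,950.

$12,990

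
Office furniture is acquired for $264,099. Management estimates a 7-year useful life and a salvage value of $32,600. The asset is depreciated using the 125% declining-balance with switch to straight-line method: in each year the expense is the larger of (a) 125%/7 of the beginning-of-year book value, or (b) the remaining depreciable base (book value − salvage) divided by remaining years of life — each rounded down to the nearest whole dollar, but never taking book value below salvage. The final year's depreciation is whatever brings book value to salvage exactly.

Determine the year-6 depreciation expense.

$28,445

Depreciable base = $264,099 − $32,600 = $231,499.
Year 1: DB = ⌊$264,099 × 125%/7⌋ = $47,160; SL = ⌊$231,499/7⌋ = $33,071 → take DB $47,160. Book value $216,939.
Year 2: DB = ⌊$216,939 × 125%/7⌋ = $38,739; SL = ⌊$184,339/6⌋ = $30,723 → take DB $38,739. Book value $178,200.
Year 3: DB = ⌊$178,200 × 125%/7⌋ = $31,821; SL = ⌊$145,600/5⌋ = $29,120 → take DB $31,821. Book value $146,379.
Year 4: DB = ⌊$146,379 × 125%/7⌋ = $26,139; SL = ⌊$113,779/4⌋ = $28,444 → take SL $28,444. Book value $117,935.
Year 5: DB = ⌊$117,935 × 125%/7⌋ = $21,059; SL = ⌊$85,335/3⌋ = $28,445 → take SL $28,445. Book value $89,490.
Year 6: DB = ⌊$89,490 × 125%/7⌋ = $15,980; SL = ⌊$56,890/2⌋ = $28,445 → take SL $28,445. Book value $61,045.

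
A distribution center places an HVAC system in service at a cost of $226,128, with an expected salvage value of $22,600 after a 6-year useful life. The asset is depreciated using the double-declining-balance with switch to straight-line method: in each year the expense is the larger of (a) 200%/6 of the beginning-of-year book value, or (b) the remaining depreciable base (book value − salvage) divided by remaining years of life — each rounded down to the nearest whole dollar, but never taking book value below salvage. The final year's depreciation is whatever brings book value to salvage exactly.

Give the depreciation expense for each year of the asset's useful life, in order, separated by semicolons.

Depreciable base = $226,128 − $22,600 = $203,528.
Year 1: DB = ⌊$226,128 × 200%/6⌋ = $75,376; SL = ⌊$203,528/6⌋ = $33,921 → take DB $75,376. Book value $150,752.
Year 2: DB = ⌊$150,752 × 200%/6⌋ = $50,250; SL = ⌊$128,152/5⌋ = $25,630 → take DB $50,250. Book value $100,502.
Year 3: DB = ⌊$100,502 × 200%/6⌋ = $33,500; SL = ⌊$77,902/4⌋ = $19,475 → take DB $33,500. Book value $67,002.
Year 4: DB = ⌊$67,002 × 200%/6⌋ = $22,334; SL = ⌊$44,402/3⌋ = $14,800 → take DB $22,334. Book value $44,668.
Year 5: DB = ⌊$44,668 × 200%/6⌋ = $14,889; SL = ⌊$22,068/2⌋ = $11,034 → take DB $14,889. Book value $29,779.
Year 6 (final): $29,779 − $22,600 = $7,179. Book value $22,600.

$75,376; $50,250; $33,500; $22,334; $14,889; $7,179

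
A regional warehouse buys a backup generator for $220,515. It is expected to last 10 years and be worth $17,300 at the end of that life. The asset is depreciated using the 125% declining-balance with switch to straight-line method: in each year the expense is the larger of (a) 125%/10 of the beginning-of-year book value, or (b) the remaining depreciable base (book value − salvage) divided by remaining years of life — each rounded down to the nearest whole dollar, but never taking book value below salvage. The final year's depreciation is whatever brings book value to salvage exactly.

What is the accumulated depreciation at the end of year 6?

Depreciable base = $220,515 − $17,300 = $203,215.
Year 1: DB = ⌊$220,515 × 125%/10⌋ = $27,564; SL = ⌊$203,215/10⌋ = $20,321 → take DB $27,564. Book value $192,951.
Year 2: DB = ⌊$192,951 × 125%/10⌋ = $24,118; SL = ⌊$175,651/9⌋ = $19,516 → take DB $24,118. Book value $168,833.
Year 3: DB = ⌊$168,833 × 125%/10⌋ = $21,104; SL = ⌊$151,533/8⌋ = $18,941 → take DB $21,104. Book value $147,729.
Year 4: DB = ⌊$147,729 × 125%/10⌋ = $18,466; SL = ⌊$130,429/7⌋ = $18,632 → take SL $18,632. Book value $129,097.
Year 5: DB = ⌊$129,097 × 125%/10⌋ = $16,137; SL = ⌊$111,797/6⌋ = $18,632 → take SL $18,632. Book value $110,465.
Year 6: DB = ⌊$110,465 × 125%/10⌋ = $13,808; SL = ⌊$93,165/5⌋ = $18,633 → take SL $18,633. Book value $91,832.
Accumulated through year 6 = $220,515 − $91,832 = $128,683.

$128,683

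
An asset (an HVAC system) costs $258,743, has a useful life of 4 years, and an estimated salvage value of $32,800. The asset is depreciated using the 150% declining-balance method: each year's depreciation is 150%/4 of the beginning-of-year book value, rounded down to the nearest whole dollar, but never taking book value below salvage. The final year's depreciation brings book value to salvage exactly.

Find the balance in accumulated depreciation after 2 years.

$157,671

Depreciable base = $258,743 − $32,800 = $225,943.
Year 1: ⌊$258,743 × 150%/4⌋ = $97,028. Book value $161,715.
Year 2: ⌊$161,715 × 150%/4⌋ = $60,643. Book value $101,072.
Accumulated through year 2 = $258,743 − $101,072 = $157,671.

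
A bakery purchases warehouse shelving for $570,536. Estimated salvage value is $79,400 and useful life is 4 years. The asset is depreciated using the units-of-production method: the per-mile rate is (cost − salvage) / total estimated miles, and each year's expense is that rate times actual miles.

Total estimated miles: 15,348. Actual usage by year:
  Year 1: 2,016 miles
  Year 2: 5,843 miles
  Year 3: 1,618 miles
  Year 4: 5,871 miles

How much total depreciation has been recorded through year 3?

$303,264

Depreciable base = $570,536 − $79,400 = $491,136.
Rate = $491,136 / 15,348 miles = $32 per mile.
Year 1: 2,016 × $32 = $64,512. Book value $506,024.
Year 2: 5,843 × $32 = $186,976. Book value $319,048.
Year 3: 1,618 × $32 = $51,776. Book value $267,272.
Accumulated through year 3 = $570,536 − $267,272 = $303,264.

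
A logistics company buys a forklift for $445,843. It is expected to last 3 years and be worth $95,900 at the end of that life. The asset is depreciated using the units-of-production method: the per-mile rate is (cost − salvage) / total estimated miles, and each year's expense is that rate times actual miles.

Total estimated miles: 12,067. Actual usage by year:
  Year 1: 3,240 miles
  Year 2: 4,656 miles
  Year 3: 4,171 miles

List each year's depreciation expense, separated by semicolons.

Depreciable base = $445,843 − $95,900 = $349,943.
Rate = $349,943 / 12,067 miles = $29 per mile.
Year 1: 3,240 × $29 = $93,960. Book value $351,883.
Year 2: 4,656 × $29 = $135,024. Book value $216,859.
Year 3: 4,171 × $29 = $120,959. Book value $95,900.

$93,960; $135,024; $120,959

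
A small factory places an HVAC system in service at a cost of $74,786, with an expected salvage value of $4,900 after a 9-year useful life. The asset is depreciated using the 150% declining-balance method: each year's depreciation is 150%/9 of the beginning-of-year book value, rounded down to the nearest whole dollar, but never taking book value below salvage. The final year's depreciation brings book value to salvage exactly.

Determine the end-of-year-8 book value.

Depreciable base = $74,786 − $4,900 = $69,886.
Year 1: ⌊$74,786 × 150%/9⌋ = $12,464. Book value $62,322.
Year 2: ⌊$62,322 × 150%/9⌋ = $10,387. Book value $51,935.
Year 3: ⌊$51,935 × 150%/9⌋ = $8,655. Book value $43,280.
Year 4: ⌊$43,280 × 150%/9⌋ = $7,213. Book value $36,067.
Year 5: ⌊$36,067 × 150%/9⌋ = $6,011. Book value $30,056.
Year 6: ⌊$30,056 × 150%/9⌋ = $5,009. Book value $25,047.
Year 7: ⌊$25,047 × 150%/9⌋ = $4,174. Book value $20,873.
Year 8: ⌊$20,873 × 150%/9⌋ = $3,478. Book value $17,395.

$17,395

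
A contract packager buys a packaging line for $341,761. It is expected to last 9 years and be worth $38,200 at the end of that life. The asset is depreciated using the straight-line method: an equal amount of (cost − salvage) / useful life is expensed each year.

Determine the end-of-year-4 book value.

Depreciable base = $341,761 − $38,200 = $303,561.
Annual expense = $303,561 / 9 = $33,729.
End of year 1: book value $308,032.
End of year 2: book value $274,303.
End of year 3: book value $240,574.
End of year 4: book value $206,845.

$206,845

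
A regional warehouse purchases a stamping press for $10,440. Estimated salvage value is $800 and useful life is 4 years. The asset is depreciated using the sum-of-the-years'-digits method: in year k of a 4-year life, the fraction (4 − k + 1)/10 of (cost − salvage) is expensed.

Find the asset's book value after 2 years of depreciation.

$3,692

Depreciable base = $10,440 − $800 = $9,640.
Sum of the years' digits = 4+3+2+1 = 10.
Year 1: $9,640 × 4/10 = $3,856. Book value $6,584.
Year 2: $9,640 × 3/10 = $2,892. Book value $3,692.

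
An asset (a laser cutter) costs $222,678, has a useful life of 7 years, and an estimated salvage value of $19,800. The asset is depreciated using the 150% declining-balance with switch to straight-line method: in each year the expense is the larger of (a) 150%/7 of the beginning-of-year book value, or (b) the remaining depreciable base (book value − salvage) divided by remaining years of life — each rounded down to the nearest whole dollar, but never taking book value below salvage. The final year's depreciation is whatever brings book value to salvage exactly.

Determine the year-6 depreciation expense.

$21,689

Depreciable base = $222,678 − $19,800 = $202,878.
Year 1: DB = ⌊$222,678 × 150%/7⌋ = $47,716; SL = ⌊$202,878/7⌋ = $28,982 → take DB $47,716. Book value $174,962.
Year 2: DB = ⌊$174,962 × 150%/7⌋ = $37,491; SL = ⌊$155,162/6⌋ = $25,860 → take DB $37,491. Book value $137,471.
Year 3: DB = ⌊$137,471 × 150%/7⌋ = $29,458; SL = ⌊$117,671/5⌋ = $23,534 → take DB $29,458. Book value $108,013.
Year 4: DB = ⌊$108,013 × 150%/7⌋ = $23,145; SL = ⌊$88,213/4⌋ = $22,053 → take DB $23,145. Book value $84,868.
Year 5: DB = ⌊$84,868 × 150%/7⌋ = $18,186; SL = ⌊$65,068/3⌋ = $21,689 → take SL $21,689. Book value $63,179.
Year 6: DB = ⌊$63,179 × 150%/7⌋ = $13,538; SL = ⌊$43,379/2⌋ = $21,689 → take SL $21,689. Book value $41,490.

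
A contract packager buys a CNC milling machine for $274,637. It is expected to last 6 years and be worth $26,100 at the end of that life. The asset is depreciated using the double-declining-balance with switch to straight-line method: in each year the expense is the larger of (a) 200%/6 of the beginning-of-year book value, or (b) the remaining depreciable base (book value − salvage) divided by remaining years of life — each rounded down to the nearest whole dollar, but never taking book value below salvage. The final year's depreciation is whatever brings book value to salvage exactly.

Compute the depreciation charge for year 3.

Depreciable base = $274,637 − $26,100 = $248,537.
Year 1: DB = ⌊$274,637 × 200%/6⌋ = $91,545; SL = ⌊$248,537/6⌋ = $41,422 → take DB $91,545. Book value $183,092.
Year 2: DB = ⌊$183,092 × 200%/6⌋ = $61,030; SL = ⌊$156,992/5⌋ = $31,398 → take DB $61,030. Book value $122,062.
Year 3: DB = ⌊$122,062 × 200%/6⌋ = $40,687; SL = ⌊$95,962/4⌋ = $23,990 → take DB $40,687. Book value $81,375.

$40,687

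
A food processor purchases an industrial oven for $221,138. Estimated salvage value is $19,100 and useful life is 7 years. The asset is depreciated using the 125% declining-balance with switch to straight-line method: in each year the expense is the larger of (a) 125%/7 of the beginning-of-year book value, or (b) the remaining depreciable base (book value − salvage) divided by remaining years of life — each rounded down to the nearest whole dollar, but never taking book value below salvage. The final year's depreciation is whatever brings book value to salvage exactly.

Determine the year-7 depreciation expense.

$25,867

Depreciable base = $221,138 − $19,100 = $202,038.
Year 1: DB = ⌊$221,138 × 125%/7⌋ = $39,488; SL = ⌊$202,038/7⌋ = $28,862 → take DB $39,488. Book value $181,650.
Year 2: DB = ⌊$181,650 × 125%/7⌋ = $32,437; SL = ⌊$162,550/6⌋ = $27,091 → take DB $32,437. Book value $149,213.
Year 3: DB = ⌊$149,213 × 125%/7⌋ = $26,645; SL = ⌊$130,113/5⌋ = $26,022 → take DB $26,645. Book value $122,568.
Year 4: DB = ⌊$122,568 × 125%/7⌋ = $21,887; SL = ⌊$103,468/4⌋ = $25,867 → take SL $25,867. Book value $96,701.
Year 5: DB = ⌊$96,701 × 125%/7⌋ = $17,268; SL = ⌊$77,601/3⌋ = $25,867 → take SL $25,867. Book value $70,834.
Year 6: DB = ⌊$70,834 × 125%/7⌋ = $12,648; SL = ⌊$51,734/2⌋ = $25,867 → take SL $25,867. Book value $44,967.
Year 7 (final): $44,967 − $19,100 = $25,867. Book value $19,100.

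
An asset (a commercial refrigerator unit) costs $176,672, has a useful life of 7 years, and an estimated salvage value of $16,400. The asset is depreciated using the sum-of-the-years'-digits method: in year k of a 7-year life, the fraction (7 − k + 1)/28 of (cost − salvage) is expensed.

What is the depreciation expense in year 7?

$5,724

Depreciable base = $176,672 − $16,400 = $160,272.
Sum of the years' digits = 7+6+5+4+3+2+1 = 28.
Year 1: $160,272 × 7/28 = $40,068. Book value $136,604.
Year 2: $160,272 × 6/28 = $34,344. Book value $102,260.
Year 3: $160,272 × 5/28 = $28,620. Book value $73,640.
Year 4: $160,272 × 4/28 = $22,896. Book value $50,744.
Year 5: $160,272 × 3/28 = $17,172. Book value $33,572.
Year 6: $160,272 × 2/28 = $11,448. Book value $22,124.
Year 7: $160,272 × 1/28 = $5,724. Book value $16,400.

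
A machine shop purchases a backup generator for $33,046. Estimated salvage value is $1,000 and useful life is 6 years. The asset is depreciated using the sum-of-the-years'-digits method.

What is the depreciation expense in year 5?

Depreciable base = $33,046 − $1,000 = $32,046.
Sum of the years' digits = 6+5+4+3+2+1 = 21.
Year 1: $32,046 × 6/21 = $9,156. Book value $23,890.
Year 2: $32,046 × 5/21 = $7,630. Book value $16,260.
Year 3: $32,046 × 4/21 = $6,104. Book value $10,156.
Year 4: $32,046 × 3/21 = $4,578. Book value $5,578.
Year 5: $32,046 × 2/21 = $3,052. Book value $2,526.

$3,052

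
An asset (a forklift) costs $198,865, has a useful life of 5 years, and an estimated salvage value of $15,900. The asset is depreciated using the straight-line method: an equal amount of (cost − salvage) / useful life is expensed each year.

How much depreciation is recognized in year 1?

$36,593

Depreciable base = $198,865 − $15,900 = $182,965.
Annual expense = $182,965 / 5 = $36,593.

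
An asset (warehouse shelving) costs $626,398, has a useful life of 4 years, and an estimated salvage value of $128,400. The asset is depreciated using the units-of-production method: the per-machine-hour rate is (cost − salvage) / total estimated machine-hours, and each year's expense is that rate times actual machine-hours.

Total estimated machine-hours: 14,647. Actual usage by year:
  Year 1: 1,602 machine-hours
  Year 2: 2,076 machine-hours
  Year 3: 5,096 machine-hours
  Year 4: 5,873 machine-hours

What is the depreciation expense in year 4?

Depreciable base = $626,398 − $128,400 = $497,998.
Rate = $497,998 / 14,647 machine-hours = $34 per machine-hour.
Year 1: 1,602 × $34 = $54,468. Book value $571,930.
Year 2: 2,076 × $34 = $70,584. Book value $501,346.
Year 3: 5,096 × $34 = $173,264. Book value $328,082.
Year 4: 5,873 × $34 = $199,682. Book value $128,400.

$199,682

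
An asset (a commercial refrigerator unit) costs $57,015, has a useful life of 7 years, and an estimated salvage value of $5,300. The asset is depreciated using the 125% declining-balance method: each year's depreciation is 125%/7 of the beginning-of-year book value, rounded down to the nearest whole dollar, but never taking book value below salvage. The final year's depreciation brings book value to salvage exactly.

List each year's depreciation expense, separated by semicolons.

$10,181; $8,363; $6,869; $5,643; $4,635; $3,807; $12,217

Depreciable base = $57,015 − $5,300 = $51,715.
Year 1: ⌊$57,015 × 125%/7⌋ = $10,181. Book value $46,834.
Year 2: ⌊$46,834 × 125%/7⌋ = $8,363. Book value $38,471.
Year 3: ⌊$38,471 × 125%/7⌋ = $6,869. Book value $31,602.
Year 4: ⌊$31,602 × 125%/7⌋ = $5,643. Book value $25,959.
Year 5: ⌊$25,959 × 125%/7⌋ = $4,635. Book value $21,324.
Year 6: ⌊$21,324 × 125%/7⌋ = $3,807. Book value $17,517.
Year 7 (final): $17,517 − $5,300 = $12,217. Book value $5,300.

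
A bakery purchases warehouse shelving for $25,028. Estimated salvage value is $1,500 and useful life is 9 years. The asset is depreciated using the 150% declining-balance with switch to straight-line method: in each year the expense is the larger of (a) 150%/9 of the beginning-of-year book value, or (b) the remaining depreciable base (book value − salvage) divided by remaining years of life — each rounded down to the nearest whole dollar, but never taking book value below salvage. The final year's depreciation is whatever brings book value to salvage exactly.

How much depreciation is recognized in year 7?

Depreciable base = $25,028 − $1,500 = $23,528.
Year 1: DB = ⌊$25,028 × 150%/9⌋ = $4,171; SL = ⌊$23,528/9⌋ = $2,614 → take DB $4,171. Book value $20,857.
Year 2: DB = ⌊$20,857 × 150%/9⌋ = $3,476; SL = ⌊$19,357/8⌋ = $2,419 → take DB $3,476. Book value $17,381.
Year 3: DB = ⌊$17,381 × 150%/9⌋ = $2,896; SL = ⌊$15,881/7⌋ = $2,268 → take DB $2,896. Book value $14,485.
Year 4: DB = ⌊$14,485 × 150%/9⌋ = $2,414; SL = ⌊$12,985/6⌋ = $2,164 → take DB $2,414. Book value $12,071.
Year 5: DB = ⌊$12,071 × 150%/9⌋ = $2,011; SL = ⌊$10,571/5⌋ = $2,114 → take SL $2,114. Book value $9,957.
Year 6: DB = ⌊$9,957 × 150%/9⌋ = $1,659; SL = ⌊$8,457/4⌋ = $2,114 → take SL $2,114. Book value $7,843.
Year 7: DB = ⌊$7,843 × 150%/9⌋ = $1,307; SL = ⌊$6,343/3⌋ = $2,114 → take SL $2,114. Book value $5,729.

$2,114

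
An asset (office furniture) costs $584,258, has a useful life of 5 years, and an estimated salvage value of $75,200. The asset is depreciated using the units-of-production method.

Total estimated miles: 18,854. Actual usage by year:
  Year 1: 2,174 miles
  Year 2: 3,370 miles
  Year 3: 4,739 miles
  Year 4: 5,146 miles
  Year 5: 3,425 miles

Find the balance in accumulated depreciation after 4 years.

Depreciable base = $584,258 − $75,200 = $509,058.
Rate = $509,058 / 18,854 miles = $27 per mile.
Year 1: 2,174 × $27 = $58,698. Book value $525,560.
Year 2: 3,370 × $27 = $90,990. Book value $434,570.
Year 3: 4,739 × $27 = $127,953. Book value $306,617.
Year 4: 5,146 × $27 = $138,942. Book value $167,675.
Accumulated through year 4 = $584,258 − $167,675 = $416,583.

$416,583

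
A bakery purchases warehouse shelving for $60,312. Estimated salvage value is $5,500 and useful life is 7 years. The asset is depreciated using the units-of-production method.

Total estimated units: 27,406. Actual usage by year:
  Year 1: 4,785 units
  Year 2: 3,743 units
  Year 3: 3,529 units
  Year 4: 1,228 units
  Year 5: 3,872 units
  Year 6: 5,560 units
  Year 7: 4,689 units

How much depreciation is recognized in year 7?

Depreciable base = $60,312 − $5,500 = $54,812.
Rate = $54,812 / 27,406 units = $2 per unit.
Year 1: 4,785 × $2 = $9,570. Book value $50,742.
Year 2: 3,743 × $2 = $7,486. Book value $43,256.
Year 3: 3,529 × $2 = $7,058. Book value $36,198.
Year 4: 1,228 × $2 = $2,456. Book value $33,742.
Year 5: 3,872 × $2 = $7,744. Book value $25,998.
Year 6: 5,560 × $2 = $11,120. Book value $14,878.
Year 7: 4,689 × $2 = $9,378. Book value $5,500.

$9,378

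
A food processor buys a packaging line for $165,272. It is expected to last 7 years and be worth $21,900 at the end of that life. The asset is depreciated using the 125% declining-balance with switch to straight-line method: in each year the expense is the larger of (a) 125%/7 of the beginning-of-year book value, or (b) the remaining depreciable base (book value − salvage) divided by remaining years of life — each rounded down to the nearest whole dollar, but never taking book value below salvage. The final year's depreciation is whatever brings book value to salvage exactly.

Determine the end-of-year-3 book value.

$91,605

Depreciable base = $165,272 − $21,900 = $143,372.
Year 1: DB = ⌊$165,272 × 125%/7⌋ = $29,512; SL = ⌊$143,372/7⌋ = $20,481 → take DB $29,512. Book value $135,760.
Year 2: DB = ⌊$135,760 × 125%/7⌋ = $24,242; SL = ⌊$113,860/6⌋ = $18,976 → take DB $24,242. Book value $111,518.
Year 3: DB = ⌊$111,518 × 125%/7⌋ = $19,913; SL = ⌊$89,618/5⌋ = $17,923 → take DB $19,913. Book value $91,605.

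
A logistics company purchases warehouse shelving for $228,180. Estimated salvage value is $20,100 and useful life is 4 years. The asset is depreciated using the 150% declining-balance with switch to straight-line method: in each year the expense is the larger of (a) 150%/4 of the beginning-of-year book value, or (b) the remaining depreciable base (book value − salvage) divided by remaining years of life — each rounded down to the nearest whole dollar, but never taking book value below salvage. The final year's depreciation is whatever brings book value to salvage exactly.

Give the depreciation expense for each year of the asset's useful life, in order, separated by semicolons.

$85,567; $53,479; $34,517; $34,517

Depreciable base = $228,180 − $20,100 = $208,080.
Year 1: DB = ⌊$228,180 × 150%/4⌋ = $85,567; SL = ⌊$208,080/4⌋ = $52,020 → take DB $85,567. Book value $142,613.
Year 2: DB = ⌊$142,613 × 150%/4⌋ = $53,479; SL = ⌊$122,513/3⌋ = $40,837 → take DB $53,479. Book value $89,134.
Year 3: DB = ⌊$89,134 × 150%/4⌋ = $33,425; SL = ⌊$69,034/2⌋ = $34,517 → take SL $34,517. Book value $54,617.
Year 4 (final): $54,617 − $20,100 = $34,517. Book value $20,100.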